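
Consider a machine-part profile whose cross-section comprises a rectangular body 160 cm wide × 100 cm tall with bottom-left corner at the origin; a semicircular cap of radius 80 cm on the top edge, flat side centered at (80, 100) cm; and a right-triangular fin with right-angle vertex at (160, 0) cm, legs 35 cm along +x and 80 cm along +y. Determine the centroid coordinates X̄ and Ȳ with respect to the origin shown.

X̄ = 84.67 cm, Ȳ = 79.55 cm

Part | A | x̄ᵢ | ȳᵢ | A·x̄ᵢ | A·ȳᵢ
rectangular body | 16000.00 | 80.00 | 50.00 | 1280000.00 | 800000.00
semicircular top | 10053.10 | 80.00 | 133.95 | 804247.72 | 1346642.98
triangular fin | 1400.00 | 171.67 | 26.67 | 240333.33 | 37333.33
Σ | 27453.10 |  |  | 2324581.05 | 2183976.32
X̄ = 2324581.05 / 27453.10 = 84.67 cm
Ȳ = 2183976.32 / 27453.10 = 79.55 cm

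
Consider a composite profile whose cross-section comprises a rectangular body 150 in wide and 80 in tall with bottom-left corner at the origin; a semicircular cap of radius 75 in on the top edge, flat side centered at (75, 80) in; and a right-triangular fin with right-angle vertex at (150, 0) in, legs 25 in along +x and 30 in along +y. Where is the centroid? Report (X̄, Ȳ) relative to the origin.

rectangular body: A = 150 × 80 = 12000.00, centroid at (75.00, 40.00).
semicircular top: A = ½π·75² = 8835.73, centroid at (75.00, 111.83).
triangular fin: A = ½·25·30 = 375.00, centroid at (158.33, 10.00).
ΣA = 21210.73 in²
ΣAX̄ = (12000.00)(75.00) + (8835.73)(75.00) + (375.00)(158.33) = 1622054.70 in³
ΣAȲ = (12000.00)(40.00) + (8835.73)(111.83) + (375.00)(10.00) = 1471858.35 in³
X̄ = 1622054.70 / 21210.73 = 76.47 in
Ȳ = 1471858.35 / 21210.73 = 69.39 in

X̄ = 76.47 in, Ȳ = 69.39 in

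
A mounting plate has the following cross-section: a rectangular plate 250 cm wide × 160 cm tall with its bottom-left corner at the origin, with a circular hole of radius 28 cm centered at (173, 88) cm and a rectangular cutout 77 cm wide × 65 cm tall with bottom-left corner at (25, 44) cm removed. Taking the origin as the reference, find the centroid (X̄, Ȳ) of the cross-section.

X̄ = 130.83 cm, Ȳ = 79.93 cm

plate: A = 250 × 160 = 40000.00, centroid at (125.00, 80.00).
hole 1: A = −π·28² = -2463.01, centroid at (173.00, 88.00).
hole 2: A = −(77 × 65) = -5005.00, centroid at (63.50, 76.50).
ΣA = 32531.99 cm², ΣAX̄ = 4256082.01 cm³, ΣAȲ = 2600372.74 cm³.
X̄ = 4256082.01/32531.99 = 130.83 cm; Ȳ = 2600372.74/32531.99 = 79.93 cm.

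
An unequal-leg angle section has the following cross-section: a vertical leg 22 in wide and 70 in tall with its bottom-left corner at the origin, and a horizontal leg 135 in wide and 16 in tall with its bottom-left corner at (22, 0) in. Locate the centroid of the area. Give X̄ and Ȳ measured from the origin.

X̄ = 56.83 in, Ȳ = 19.24 in

Part | A | x̄ᵢ | ȳᵢ | A·x̄ᵢ | A·ȳᵢ
vertical leg | 1540.00 | 11.00 | 35.00 | 16940.00 | 53900.00
horizontal leg | 2160.00 | 89.50 | 8.00 | 193320.00 | 17280.00
Σ | 3700.00 |  |  | 210260.00 | 71180.00
X̄ = 210260.00 / 3700.00 = 56.83 in
Ȳ = 71180.00 / 3700.00 = 19.24 in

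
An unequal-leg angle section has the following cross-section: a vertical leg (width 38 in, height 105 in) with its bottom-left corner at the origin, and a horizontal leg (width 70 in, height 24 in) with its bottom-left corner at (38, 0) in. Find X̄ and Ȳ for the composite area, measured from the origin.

X̄ = 35.00 in, Ȳ = 40.50 in

Part | A | x̄ᵢ | ȳᵢ | A·x̄ᵢ | A·ȳᵢ
vertical leg | 3990.00 | 19.00 | 52.50 | 75810.00 | 209475.00
horizontal leg | 1680.00 | 73.00 | 12.00 | 122640.00 | 20160.00
Σ | 5670.00 |  |  | 198450.00 | 229635.00
X̄ = 198450.00 / 5670.00 = 35.00 in
Ȳ = 229635.00 / 5670.00 = 40.50 in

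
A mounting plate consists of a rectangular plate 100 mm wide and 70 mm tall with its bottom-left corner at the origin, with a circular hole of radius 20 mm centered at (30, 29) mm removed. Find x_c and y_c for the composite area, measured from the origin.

x_c = 54.38 mm, y_c = 36.31 mm

plate: A = 100 × 70 = 7000.00, centroid at (50.00, 35.00).
hole: A = −π·20² = -1256.64, centroid at (30.00, 29.00).
ΣA = 5743.36 mm², ΣAx_c = 312300.89 mm³, ΣAy_c = 208557.53 mm³.
x_c = 312300.89/5743.36 = 54.38 mm; y_c = 208557.53/5743.36 = 36.31 mm.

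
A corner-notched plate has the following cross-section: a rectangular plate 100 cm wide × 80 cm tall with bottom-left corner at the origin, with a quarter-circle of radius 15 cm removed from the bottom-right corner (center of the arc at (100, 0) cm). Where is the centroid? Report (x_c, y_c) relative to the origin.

Part | A | x̄ᵢ | ȳᵢ | A·x̄ᵢ | A·ȳᵢ
plate | 8000.00 | 50.00 | 40.00 | 400000.00 | 320000.00
removed quarter-circle | -176.71 | 93.63 | 6.37 | -16546.46 | -1125.00
Σ | 7823.29 |  |  | 383453.54 | 318875.00
x_c = 383453.54 / 7823.29 = 49.01 cm
y_c = 318875.00 / 7823.29 = 40.76 cm

x_c = 49.01 cm, y_c = 40.76 cm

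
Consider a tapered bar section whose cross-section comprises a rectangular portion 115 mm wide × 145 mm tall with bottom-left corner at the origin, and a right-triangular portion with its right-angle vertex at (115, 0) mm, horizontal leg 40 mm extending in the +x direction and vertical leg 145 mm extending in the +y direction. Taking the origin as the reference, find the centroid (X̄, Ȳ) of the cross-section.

X̄ = 67.99 mm, Ȳ = 68.92 mm

Part | A | x̄ᵢ | ȳᵢ | A·x̄ᵢ | A·ȳᵢ
rectangular portion | 16675.00 | 57.50 | 72.50 | 958812.50 | 1208937.50
triangular portion | 2900.00 | 128.33 | 48.33 | 372166.67 | 140166.67
Σ | 19575.00 |  |  | 1330979.17 | 1349104.17
X̄ = 1330979.17 / 19575.00 = 67.99 mm
Ȳ = 1349104.17 / 19575.00 = 68.92 mm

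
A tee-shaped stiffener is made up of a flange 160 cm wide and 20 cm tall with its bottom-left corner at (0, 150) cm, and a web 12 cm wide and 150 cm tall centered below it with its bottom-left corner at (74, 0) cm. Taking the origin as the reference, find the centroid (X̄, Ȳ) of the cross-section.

X̄ = 80.00 cm, Ȳ = 129.40 cm

Part | A | x̄ᵢ | ȳᵢ | A·x̄ᵢ | A·ȳᵢ
web | 1800.00 | 80.00 | 75.00 | 144000.00 | 135000.00
flange | 3200.00 | 80.00 | 160.00 | 256000.00 | 512000.00
Σ | 5000.00 |  |  | 400000.00 | 647000.00
X̄ = 400000.00 / 5000.00 = 80.00 cm
Ȳ = 647000.00 / 5000.00 = 129.40 cm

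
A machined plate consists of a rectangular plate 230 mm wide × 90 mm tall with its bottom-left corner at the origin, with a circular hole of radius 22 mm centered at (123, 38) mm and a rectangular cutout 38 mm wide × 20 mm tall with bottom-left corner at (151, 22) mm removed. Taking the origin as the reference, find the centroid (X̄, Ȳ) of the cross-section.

plate: A = 230 × 90 = 20700.00, centroid at (115.00, 45.00).
hole 1: A = −π·22² = -1520.53, centroid at (123.00, 38.00).
hole 2: A = −(38 × 20) = -760.00, centroid at (170.00, 32.00).
ΣA = 18419.47 mm², ΣAX̄ = 2064274.71 mm³, ΣAȲ = 849399.83 mm³.
X̄ = 2064274.71/18419.47 = 112.07 mm; Ȳ = 849399.83/18419.47 = 46.11 mm.

X̄ = 112.07 mm, Ȳ = 46.11 mm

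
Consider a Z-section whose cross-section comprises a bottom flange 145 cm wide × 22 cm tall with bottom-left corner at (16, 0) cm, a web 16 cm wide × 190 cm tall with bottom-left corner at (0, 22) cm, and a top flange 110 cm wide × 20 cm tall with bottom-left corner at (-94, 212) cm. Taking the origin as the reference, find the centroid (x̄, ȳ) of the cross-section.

Part | A | x̄ᵢ | ȳᵢ | A·x̄ᵢ | A·ȳᵢ
bottom flange | 3190.00 | 88.50 | 11.00 | 282315.00 | 35090.00
web | 3040.00 | 8.00 | 117.00 | 24320.00 | 355680.00
top flange | 2200.00 | -39.00 | 222.00 | -85800.00 | 488400.00
Σ | 8430.00 |  |  | 220835.00 | 879170.00
x̄ = 220835.00 / 8430.00 = 26.20 cm
ȳ = 879170.00 / 8430.00 = 104.29 cm

x̄ = 26.20 cm, ȳ = 104.29 cm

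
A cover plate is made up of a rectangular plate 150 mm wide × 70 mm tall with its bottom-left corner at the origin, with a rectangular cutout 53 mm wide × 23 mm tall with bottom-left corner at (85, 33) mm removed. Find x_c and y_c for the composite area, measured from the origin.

x_c = 70.21 mm, y_c = 33.75 mm

plate: A = 150 × 70 = 10500.00, centroid at (75.00, 35.00).
hole: A = −(53 × 23) = -1219.00, centroid at (111.50, 44.50).
ΣA = 9281.00 mm², ΣAx_c = 651581.50 mm³, ΣAy_c = 313254.50 mm³.
x_c = 651581.50/9281.00 = 70.21 mm; y_c = 313254.50/9281.00 = 33.75 mm.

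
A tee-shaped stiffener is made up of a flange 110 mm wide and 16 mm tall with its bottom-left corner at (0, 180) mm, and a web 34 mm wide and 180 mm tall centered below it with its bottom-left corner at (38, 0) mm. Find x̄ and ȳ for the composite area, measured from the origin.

Part | A | x̄ᵢ | ȳᵢ | A·x̄ᵢ | A·ȳᵢ
web | 6120.00 | 55.00 | 90.00 | 336600.00 | 550800.00
flange | 1760.00 | 55.00 | 188.00 | 96800.00 | 330880.00
Σ | 7880.00 |  |  | 433400.00 | 881680.00
x̄ = 433400.00 / 7880.00 = 55.00 mm
ȳ = 881680.00 / 7880.00 = 111.89 mm

x̄ = 55.00 mm, ȳ = 111.89 mm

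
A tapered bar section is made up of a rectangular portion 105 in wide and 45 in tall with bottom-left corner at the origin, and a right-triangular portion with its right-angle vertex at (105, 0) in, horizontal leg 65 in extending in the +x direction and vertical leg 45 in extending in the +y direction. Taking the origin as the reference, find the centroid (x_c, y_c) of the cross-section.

rectangular portion: A = 105 × 45 = 4725.00, centroid at (52.50, 22.50).
triangular portion: A = ½·65·45 = 1462.50, centroid at (126.67, 15.00).
ΣA = 6187.50 in², ΣAx_c = 433312.50 in³, ΣAy_c = 128250.00 in³.
x_c = 433312.50/6187.50 = 70.03 in; y_c = 128250.00/6187.50 = 20.73 in.

x_c = 70.03 in, y_c = 20.73 in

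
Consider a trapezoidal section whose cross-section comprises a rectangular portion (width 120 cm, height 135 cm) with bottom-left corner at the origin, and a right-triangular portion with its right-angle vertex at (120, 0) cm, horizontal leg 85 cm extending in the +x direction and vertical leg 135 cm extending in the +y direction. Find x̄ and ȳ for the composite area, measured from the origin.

x̄ = 83.10 cm, ȳ = 61.62 cm

rectangular portion: A = 120 × 135 = 16200.00, centroid at (60.00, 67.50).
triangular portion: A = ½·85·135 = 5737.50, centroid at (148.33, 45.00).
ΣA = 21937.50 cm²
ΣAx̄ = (16200.00)(60.00) + (5737.50)(148.33) = 1823062.50 cm³
ΣAȳ = (16200.00)(67.50) + (5737.50)(45.00) = 1351687.50 cm³
x̄ = 1823062.50 / 21937.50 = 83.10 cm
ȳ = 1351687.50 / 21937.50 = 61.62 cm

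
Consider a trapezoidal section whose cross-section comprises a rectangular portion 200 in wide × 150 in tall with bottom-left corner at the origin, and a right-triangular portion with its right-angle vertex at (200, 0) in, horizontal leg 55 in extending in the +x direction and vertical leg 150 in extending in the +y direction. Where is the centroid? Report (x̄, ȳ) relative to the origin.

rectangular portion: A = 200 × 150 = 30000.00, centroid at (100.00, 75.00).
triangular portion: A = ½·55·150 = 4125.00, centroid at (218.33, 50.00).
ΣA = 34125.00 in², ΣAx̄ = 3900625.00 in³, ΣAȳ = 2456250.00 in³.
x̄ = 3900625.00/34125.00 = 114.30 in; ȳ = 2456250.00/34125.00 = 71.98 in.

x̄ = 114.30 in, ȳ = 71.98 in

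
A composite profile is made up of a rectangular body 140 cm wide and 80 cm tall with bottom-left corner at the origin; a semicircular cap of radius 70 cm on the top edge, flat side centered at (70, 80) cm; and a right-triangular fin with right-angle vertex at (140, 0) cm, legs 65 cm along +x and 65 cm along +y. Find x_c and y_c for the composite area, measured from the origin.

x_c = 79.22 cm, y_c = 63.69 cm

rectangular body: A = 140 × 80 = 11200.00, centroid at (70.00, 40.00).
semicircular top: A = ½π·70² = 7696.90, centroid at (70.00, 109.71).
triangular fin: A = ½·65·65 = 2112.50, centroid at (161.67, 21.67).
ΣA = 21009.40 cm², ΣAx_c = 1664303.97 cm³, ΣAy_c = 1338189.66 cm³.
x_c = 1664303.97/21009.40 = 79.22 cm; y_c = 1338189.66/21009.40 = 63.69 cm.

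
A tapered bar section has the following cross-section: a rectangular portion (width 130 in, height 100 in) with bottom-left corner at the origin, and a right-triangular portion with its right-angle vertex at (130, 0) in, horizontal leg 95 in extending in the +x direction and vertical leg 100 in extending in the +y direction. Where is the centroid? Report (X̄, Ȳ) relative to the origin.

rectangular portion: A = 130 × 100 = 13000.00, centroid at (65.00, 50.00).
triangular portion: A = ½·95·100 = 4750.00, centroid at (161.67, 33.33).
ΣA = 17750.00 in²
ΣAX̄ = (13000.00)(65.00) + (4750.00)(161.67) = 1612916.67 in³
ΣAȲ = (13000.00)(50.00) + (4750.00)(33.33) = 808333.33 in³
X̄ = 1612916.67 / 17750.00 = 90.87 in
Ȳ = 808333.33 / 17750.00 = 45.54 in

X̄ = 90.87 in, Ȳ = 45.54 in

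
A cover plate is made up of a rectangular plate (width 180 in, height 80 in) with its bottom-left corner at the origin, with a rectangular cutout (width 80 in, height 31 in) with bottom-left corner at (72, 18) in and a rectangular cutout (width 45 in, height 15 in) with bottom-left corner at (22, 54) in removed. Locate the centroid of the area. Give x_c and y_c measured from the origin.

x_c = 87.88 in, y_c = 40.14 in

plate: A = 180 × 80 = 14400.00, centroid at (90.00, 40.00).
hole 1: A = −(80 × 31) = -2480.00, centroid at (112.00, 33.50).
hole 2: A = −(45 × 15) = -675.00, centroid at (44.50, 61.50).
ΣA = 11245.00 in², ΣAx_c = 988202.50 in³, ΣAy_c = 451407.50 in³.
x_c = 988202.50/11245.00 = 87.88 in; y_c = 451407.50/11245.00 = 40.14 in.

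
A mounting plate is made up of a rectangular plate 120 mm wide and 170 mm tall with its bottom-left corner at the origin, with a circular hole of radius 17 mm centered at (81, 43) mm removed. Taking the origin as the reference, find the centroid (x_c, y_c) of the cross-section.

x_c = 59.02 mm, y_c = 86.96 mm

plate: A = 120 × 170 = 20400.00, centroid at (60.00, 85.00).
hole: A = −π·17² = -907.92, centroid at (81.00, 43.00).
ΣA = 19492.08 mm², ΣAx_c = 1150458.46 mm³, ΣAy_c = 1694959.43 mm³.
x_c = 1150458.46/19492.08 = 59.02 mm; y_c = 1694959.43/19492.08 = 86.96 mm.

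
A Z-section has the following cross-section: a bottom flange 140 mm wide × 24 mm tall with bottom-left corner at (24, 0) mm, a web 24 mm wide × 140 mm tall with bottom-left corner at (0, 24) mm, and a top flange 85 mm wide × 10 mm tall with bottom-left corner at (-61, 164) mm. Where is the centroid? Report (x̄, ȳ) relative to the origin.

Part | A | x̄ᵢ | ȳᵢ | A·x̄ᵢ | A·ȳᵢ
bottom flange | 3360.00 | 94.00 | 12.00 | 315840.00 | 40320.00
web | 3360.00 | 12.00 | 94.00 | 40320.00 | 315840.00
top flange | 850.00 | -18.50 | 169.00 | -15725.00 | 143650.00
Σ | 7570.00 |  |  | 340435.00 | 499810.00
x̄ = 340435.00 / 7570.00 = 44.97 mm
ȳ = 499810.00 / 7570.00 = 66.03 mm

x̄ = 44.97 mm, ȳ = 66.03 mm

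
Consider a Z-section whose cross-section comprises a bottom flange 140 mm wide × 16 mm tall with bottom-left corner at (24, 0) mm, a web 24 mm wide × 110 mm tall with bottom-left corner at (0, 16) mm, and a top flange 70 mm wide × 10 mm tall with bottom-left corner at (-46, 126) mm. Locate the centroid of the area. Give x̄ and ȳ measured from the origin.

bottom flange: A = 140 × 16 = 2240.00, centroid at (94.00, 8.00).
web: A = 24 × 110 = 2640.00, centroid at (12.00, 71.00).
top flange: A = 70 × 10 = 700.00, centroid at (-11.00, 131.00).
ΣA = 5580.00 mm²
ΣAx̄ = (2240.00)(94.00) + (2640.00)(12.00) + (700.00)(-11.00) = 234540.00 mm³
ΣAȳ = (2240.00)(8.00) + (2640.00)(71.00) + (700.00)(131.00) = 297060.00 mm³
x̄ = 234540.00 / 5580.00 = 42.03 mm
ȳ = 297060.00 / 5580.00 = 53.24 mm

x̄ = 42.03 mm, ȳ = 53.24 mm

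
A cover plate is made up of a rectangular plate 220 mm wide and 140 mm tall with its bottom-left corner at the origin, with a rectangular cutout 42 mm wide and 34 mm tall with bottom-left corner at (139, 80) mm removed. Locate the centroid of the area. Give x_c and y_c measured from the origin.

x_c = 107.57 mm, y_c = 68.69 mm

Part | A | x̄ᵢ | ȳᵢ | A·x̄ᵢ | A·ȳᵢ
plate | 30800.00 | 110.00 | 70.00 | 3388000.00 | 2156000.00
hole | -1428.00 | 160.00 | 97.00 | -228480.00 | -138516.00
Σ | 29372.00 |  |  | 3159520.00 | 2017484.00
x_c = 3159520.00 / 29372.00 = 107.57 mm
y_c = 2017484.00 / 29372.00 = 68.69 mm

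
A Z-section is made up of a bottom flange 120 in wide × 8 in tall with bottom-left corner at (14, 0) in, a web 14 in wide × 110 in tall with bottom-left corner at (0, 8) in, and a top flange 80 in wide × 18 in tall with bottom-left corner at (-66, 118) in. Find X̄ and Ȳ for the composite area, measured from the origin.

X̄ = 11.26 in, Ȳ = 72.02 in

bottom flange: A = 120 × 8 = 960.00, centroid at (74.00, 4.00).
web: A = 14 × 110 = 1540.00, centroid at (7.00, 63.00).
top flange: A = 80 × 18 = 1440.00, centroid at (-26.00, 127.00).
ΣA = 3940.00 in², ΣAX̄ = 44380.00 in³, ΣAȲ = 283740.00 in³.
X̄ = 44380.00/3940.00 = 11.26 in; Ȳ = 283740.00/3940.00 = 72.02 in.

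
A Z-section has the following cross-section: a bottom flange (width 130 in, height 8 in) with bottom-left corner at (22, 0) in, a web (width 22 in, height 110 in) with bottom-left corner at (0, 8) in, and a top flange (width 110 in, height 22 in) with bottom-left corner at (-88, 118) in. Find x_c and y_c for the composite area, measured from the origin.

x_c = 6.33 in, y_c = 79.73 in

bottom flange: A = 130 × 8 = 1040.00, centroid at (87.00, 4.00).
web: A = 22 × 110 = 2420.00, centroid at (11.00, 63.00).
top flange: A = 110 × 22 = 2420.00, centroid at (-33.00, 129.00).
ΣA = 5880.00 in², ΣAx_c = 37240.00 in³, ΣAy_c = 468800.00 in³.
x_c = 37240.00/5880.00 = 6.33 in; y_c = 468800.00/5880.00 = 79.73 in.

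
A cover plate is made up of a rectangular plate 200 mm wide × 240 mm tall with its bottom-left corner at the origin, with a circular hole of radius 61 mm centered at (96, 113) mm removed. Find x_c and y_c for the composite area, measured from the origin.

x_c = 101.29 mm, y_c = 122.25 mm

plate: A = 200 × 240 = 48000.00, centroid at (100.00, 120.00).
hole: A = −π·61² = -11689.87, centroid at (96.00, 113.00).
ΣA = 36310.13 mm², ΣAx_c = 3677772.84 mm³, ΣAy_c = 4439045.11 mm³.
x_c = 3677772.84/36310.13 = 101.29 mm; y_c = 4439045.11/36310.13 = 122.25 mm.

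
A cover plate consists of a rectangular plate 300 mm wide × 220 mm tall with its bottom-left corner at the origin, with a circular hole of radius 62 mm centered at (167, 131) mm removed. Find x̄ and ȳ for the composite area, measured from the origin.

plate: A = 300 × 220 = 66000.00, centroid at (150.00, 110.00).
hole: A = −π·62² = -12076.28, centroid at (167.00, 131.00).
ΣA = 53923.72 mm², ΣAx̄ = 7883260.88 mm³, ΣAȳ = 5678007.04 mm³.
x̄ = 7883260.88/53923.72 = 146.19 mm; ȳ = 5678007.04/53923.72 = 105.30 mm.

x̄ = 146.19 mm, ȳ = 105.30 mm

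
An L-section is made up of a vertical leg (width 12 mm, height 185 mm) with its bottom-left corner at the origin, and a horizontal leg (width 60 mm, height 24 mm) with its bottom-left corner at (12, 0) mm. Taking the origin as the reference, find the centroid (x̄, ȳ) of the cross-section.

x̄ = 20.16 mm, ȳ = 60.83 mm

vertical leg: A = 12 × 185 = 2220.00, centroid at (6.00, 92.50).
horizontal leg: A = 60 × 24 = 1440.00, centroid at (42.00, 12.00).
ΣA = 3660.00 mm², ΣAx̄ = 73800.00 mm³, ΣAȳ = 222630.00 mm³.
x̄ = 73800.00/3660.00 = 20.16 mm; ȳ = 222630.00/3660.00 = 60.83 mm.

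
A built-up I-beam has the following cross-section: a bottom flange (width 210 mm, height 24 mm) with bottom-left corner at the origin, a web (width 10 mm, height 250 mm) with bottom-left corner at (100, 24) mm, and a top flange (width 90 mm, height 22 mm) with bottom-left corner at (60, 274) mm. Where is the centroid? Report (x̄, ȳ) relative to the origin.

x̄ = 105.00 mm, ȳ = 104.76 mm

bottom flange: A = 210 × 24 = 5040.00, centroid at (105.00, 12.00).
web: A = 10 × 250 = 2500.00, centroid at (105.00, 149.00).
top flange: A = 90 × 22 = 1980.00, centroid at (105.00, 285.00).
ΣA = 9520.00 mm²
ΣAx̄ = (5040.00)(105.00) + (2500.00)(105.00) + (1980.00)(105.00) = 999600.00 mm³
ΣAȳ = (5040.00)(12.00) + (2500.00)(149.00) + (1980.00)(285.00) = 997280.00 mm³
x̄ = 999600.00 / 9520.00 = 105.00 mm
ȳ = 997280.00 / 9520.00 = 104.76 mm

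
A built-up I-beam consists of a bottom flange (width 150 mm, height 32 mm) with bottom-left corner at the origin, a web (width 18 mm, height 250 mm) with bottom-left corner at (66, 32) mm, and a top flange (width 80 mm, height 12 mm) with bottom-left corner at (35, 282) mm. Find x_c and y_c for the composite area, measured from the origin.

x_c = 75.00 mm, y_c = 103.29 mm

Part | A | x̄ᵢ | ȳᵢ | A·x̄ᵢ | A·ȳᵢ
bottom flange | 4800.00 | 75.00 | 16.00 | 360000.00 | 76800.00
web | 4500.00 | 75.00 | 157.00 | 337500.00 | 706500.00
top flange | 960.00 | 75.00 | 288.00 | 72000.00 | 276480.00
Σ | 10260.00 |  |  | 769500.00 | 1059780.00
x_c = 769500.00 / 10260.00 = 75.00 mm
y_c = 1059780.00 / 10260.00 = 103.29 mm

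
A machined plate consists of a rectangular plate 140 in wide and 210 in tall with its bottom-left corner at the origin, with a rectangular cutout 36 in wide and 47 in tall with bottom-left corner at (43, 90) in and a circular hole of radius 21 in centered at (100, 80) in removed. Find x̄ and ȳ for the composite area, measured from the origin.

x̄ = 69.00 in, ȳ = 105.77 in

Part | A | x̄ᵢ | ȳᵢ | A·x̄ᵢ | A·ȳᵢ
plate | 29400.00 | 70.00 | 105.00 | 2058000.00 | 3087000.00
hole 1 | -1692.00 | 61.00 | 113.50 | -103212.00 | -192042.00
hole 2 | -1385.44 | 100.00 | 80.00 | -138544.24 | -110835.39
Σ | 26322.56 |  |  | 1816243.76 | 2784122.61
x̄ = 1816243.76 / 26322.56 = 69.00 in
ȳ = 2784122.61 / 26322.56 = 105.77 in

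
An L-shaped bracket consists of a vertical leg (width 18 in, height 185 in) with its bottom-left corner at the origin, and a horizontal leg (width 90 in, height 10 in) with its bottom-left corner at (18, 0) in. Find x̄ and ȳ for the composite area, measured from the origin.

x̄ = 20.49 in, ȳ = 73.88 in

vertical leg: A = 18 × 185 = 3330.00, centroid at (9.00, 92.50).
horizontal leg: A = 90 × 10 = 900.00, centroid at (63.00, 5.00).
ΣA = 4230.00 in²
ΣAx̄ = (3330.00)(9.00) + (900.00)(63.00) = 86670.00 in³
ΣAȳ = (3330.00)(92.50) + (900.00)(5.00) = 312525.00 in³
x̄ = 86670.00 / 4230.00 = 20.49 in
ȳ = 312525.00 / 4230.00 = 73.88 in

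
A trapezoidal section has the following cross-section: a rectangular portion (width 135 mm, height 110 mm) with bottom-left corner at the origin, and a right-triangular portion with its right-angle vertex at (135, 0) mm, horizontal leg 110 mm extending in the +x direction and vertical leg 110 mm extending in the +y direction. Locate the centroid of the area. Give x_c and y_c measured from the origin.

x_c = 97.65 mm, y_c = 49.69 mm

Part | A | x̄ᵢ | ȳᵢ | A·x̄ᵢ | A·ȳᵢ
rectangular portion | 14850.00 | 67.50 | 55.00 | 1002375.00 | 816750.00
triangular portion | 6050.00 | 171.67 | 36.67 | 1038583.33 | 221833.33
Σ | 20900.00 |  |  | 2040958.33 | 1038583.33
x_c = 2040958.33 / 20900.00 = 97.65 mm
y_c = 1038583.33 / 20900.00 = 49.69 mm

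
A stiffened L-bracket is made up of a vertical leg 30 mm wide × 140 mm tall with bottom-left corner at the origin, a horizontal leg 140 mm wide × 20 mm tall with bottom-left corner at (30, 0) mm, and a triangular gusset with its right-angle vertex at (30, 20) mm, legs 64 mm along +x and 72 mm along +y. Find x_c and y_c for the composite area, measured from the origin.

vertical leg: A = 30 × 140 = 4200.00, centroid at (15.00, 70.00).
horizontal leg: A = 140 × 20 = 2800.00, centroid at (100.00, 10.00).
gusset: A = ½·64·72 = 2304.00, centroid at (51.33, 44.00).
ΣA = 9304.00 mm²
ΣAx_c = (4200.00)(15.00) + (2800.00)(100.00) + (2304.00)(51.33) = 461272.00 mm³
ΣAy_c = (4200.00)(70.00) + (2800.00)(10.00) + (2304.00)(44.00) = 423376.00 mm³
x_c = 461272.00 / 9304.00 = 49.58 mm
y_c = 423376.00 / 9304.00 = 45.50 mm

x_c = 49.58 mm, y_c = 45.50 mm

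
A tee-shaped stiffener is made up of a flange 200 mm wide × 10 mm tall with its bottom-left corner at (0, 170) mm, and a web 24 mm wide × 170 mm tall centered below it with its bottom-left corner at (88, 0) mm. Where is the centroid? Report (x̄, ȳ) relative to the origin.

web: A = 24 × 170 = 4080.00, centroid at (100.00, 85.00).
flange: A = 200 × 10 = 2000.00, centroid at (100.00, 175.00).
ΣA = 6080.00 mm², ΣAx̄ = 608000.00 mm³, ΣAȳ = 696800.00 mm³.
x̄ = 608000.00/6080.00 = 100.00 mm; ȳ = 696800.00/6080.00 = 114.61 mm.

x̄ = 100.00 mm, ȳ = 114.61 mm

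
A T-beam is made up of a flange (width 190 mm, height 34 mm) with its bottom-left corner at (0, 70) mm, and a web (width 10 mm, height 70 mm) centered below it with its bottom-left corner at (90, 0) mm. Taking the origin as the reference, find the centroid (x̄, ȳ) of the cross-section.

x̄ = 95.00 mm, ȳ = 81.92 mm

web: A = 10 × 70 = 700.00, centroid at (95.00, 35.00).
flange: A = 190 × 34 = 6460.00, centroid at (95.00, 87.00).
ΣA = 7160.00 mm², ΣAx̄ = 680200.00 mm³, ΣAȳ = 586520.00 mm³.
x̄ = 680200.00/7160.00 = 95.00 mm; ȳ = 586520.00/7160.00 = 81.92 mm.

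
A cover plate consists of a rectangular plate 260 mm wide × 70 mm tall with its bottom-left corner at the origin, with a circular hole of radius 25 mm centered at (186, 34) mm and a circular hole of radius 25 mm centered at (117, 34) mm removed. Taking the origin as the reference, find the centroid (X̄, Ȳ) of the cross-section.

plate: A = 260 × 70 = 18200.00, centroid at (130.00, 35.00).
hole 1: A = −π·25² = -1963.50, centroid at (186.00, 34.00).
hole 2: A = −π·25² = -1963.50, centroid at (117.00, 34.00).
ΣA = 14273.01 mm², ΣAX̄ = 1771060.89 mm³, ΣAȲ = 503482.31 mm³.
X̄ = 1771060.89/14273.01 = 124.08 mm; Ȳ = 503482.31/14273.01 = 35.28 mm.

X̄ = 124.08 mm, Ȳ = 35.28 mm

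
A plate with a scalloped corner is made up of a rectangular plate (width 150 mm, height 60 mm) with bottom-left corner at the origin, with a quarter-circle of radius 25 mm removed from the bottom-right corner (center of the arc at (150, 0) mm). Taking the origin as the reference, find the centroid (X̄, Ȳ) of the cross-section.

X̄ = 71.29 mm, Ȳ = 31.12 mm

plate: A = 150 × 60 = 9000.00, centroid at (75.00, 30.00).
removed quarter-circle: A = −¼π·25² = -490.87, centroid at (139.39, 10.61).
ΣA = 8509.13 mm²
ΣAX̄ = (9000.00)(75.00) + (-490.87)(139.39) = 606577.26 mm³
ΣAȲ = (9000.00)(30.00) + (-490.87)(10.61) = 264791.67 mm³
X̄ = 606577.26 / 8509.13 = 71.29 mm
Ȳ = 264791.67 / 8509.13 = 31.12 mm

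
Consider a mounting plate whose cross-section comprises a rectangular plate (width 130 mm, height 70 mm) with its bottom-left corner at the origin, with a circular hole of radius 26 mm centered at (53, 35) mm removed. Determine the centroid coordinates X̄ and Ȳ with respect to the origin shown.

X̄ = 68.65 mm, Ȳ = 35.00 mm

plate: A = 130 × 70 = 9100.00, centroid at (65.00, 35.00).
hole: A = −π·26² = -2123.72, centroid at (53.00, 35.00).
ΣA = 6976.28 mm², ΣAX̄ = 478943.02 mm³, ΣAȲ = 244169.92 mm³.
X̄ = 478943.02/6976.28 = 68.65 mm; Ȳ = 244169.92/6976.28 = 35.00 mm.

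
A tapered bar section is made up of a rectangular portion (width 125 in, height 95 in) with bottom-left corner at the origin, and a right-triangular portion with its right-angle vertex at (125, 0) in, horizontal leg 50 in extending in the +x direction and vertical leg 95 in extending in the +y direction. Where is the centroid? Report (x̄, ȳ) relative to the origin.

rectangular portion: A = 125 × 95 = 11875.00, centroid at (62.50, 47.50).
triangular portion: A = ½·50·95 = 2375.00, centroid at (141.67, 31.67).
ΣA = 14250.00 in²
ΣAx̄ = (11875.00)(62.50) + (2375.00)(141.67) = 1078645.83 in³
ΣAȳ = (11875.00)(47.50) + (2375.00)(31.67) = 639270.83 in³
x̄ = 1078645.83 / 14250.00 = 75.69 in
ȳ = 639270.83 / 14250.00 = 44.86 in

x̄ = 75.69 in, ȳ = 44.86 in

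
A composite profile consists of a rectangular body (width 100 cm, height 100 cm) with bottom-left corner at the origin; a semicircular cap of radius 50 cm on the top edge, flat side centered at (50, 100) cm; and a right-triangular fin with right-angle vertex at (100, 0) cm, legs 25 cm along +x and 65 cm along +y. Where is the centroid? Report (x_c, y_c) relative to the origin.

rectangular body: A = 100 × 100 = 10000.00, centroid at (50.00, 50.00).
semicircular top: A = ½π·50² = 3926.99, centroid at (50.00, 121.22).
triangular fin: A = ½·25·65 = 812.50, centroid at (108.33, 21.67).
ΣA = 14739.49 cm², ΣAx_c = 784370.37 cm³, ΣAy_c = 993636.58 cm³.
x_c = 784370.37/14739.49 = 53.22 cm; y_c = 993636.58/14739.49 = 67.41 cm.

x_c = 53.22 cm, y_c = 67.41 cm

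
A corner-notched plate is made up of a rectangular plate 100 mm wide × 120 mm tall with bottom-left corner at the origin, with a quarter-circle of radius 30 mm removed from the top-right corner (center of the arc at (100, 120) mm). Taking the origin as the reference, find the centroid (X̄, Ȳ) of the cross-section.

X̄ = 47.67 mm, Ȳ = 57.04 mm

plate: A = 100 × 120 = 12000.00, centroid at (50.00, 60.00).
removed quarter-circle: A = −¼π·30² = -706.86, centroid at (87.27, 107.27).
ΣA = 11293.14 mm², ΣAX̄ = 538314.17 mm³, ΣAȲ = 644177.00 mm³.
X̄ = 538314.17/11293.14 = 47.67 mm; Ȳ = 644177.00/11293.14 = 57.04 mm.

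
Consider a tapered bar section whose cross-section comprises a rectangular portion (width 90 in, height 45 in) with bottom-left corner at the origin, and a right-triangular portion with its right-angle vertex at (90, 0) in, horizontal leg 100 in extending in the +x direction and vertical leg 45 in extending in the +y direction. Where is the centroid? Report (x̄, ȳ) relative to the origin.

x̄ = 72.98 in, ȳ = 19.82 in

rectangular portion: A = 90 × 45 = 4050.00, centroid at (45.00, 22.50).
triangular portion: A = ½·100·45 = 2250.00, centroid at (123.33, 15.00).
ΣA = 6300.00 in²
ΣAx̄ = (4050.00)(45.00) + (2250.00)(123.33) = 459750.00 in³
ΣAȳ = (4050.00)(22.50) + (2250.00)(15.00) = 124875.00 in³
x̄ = 459750.00 / 6300.00 = 72.98 in
ȳ = 124875.00 / 6300.00 = 19.82 in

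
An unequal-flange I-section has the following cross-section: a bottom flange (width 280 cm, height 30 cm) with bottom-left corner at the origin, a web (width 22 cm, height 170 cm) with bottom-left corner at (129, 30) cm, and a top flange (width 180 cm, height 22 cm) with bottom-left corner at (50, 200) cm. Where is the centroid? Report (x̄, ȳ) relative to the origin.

x̄ = 140.00 cm, ȳ = 86.44 cm

bottom flange: A = 280 × 30 = 8400.00, centroid at (140.00, 15.00).
web: A = 22 × 170 = 3740.00, centroid at (140.00, 115.00).
top flange: A = 180 × 22 = 3960.00, centroid at (140.00, 211.00).
ΣA = 16100.00 cm², ΣAx̄ = 2254000.00 cm³, ΣAȳ = 1391660.00 cm³.
x̄ = 2254000.00/16100.00 = 140.00 cm; ȳ = 1391660.00/16100.00 = 86.44 cm.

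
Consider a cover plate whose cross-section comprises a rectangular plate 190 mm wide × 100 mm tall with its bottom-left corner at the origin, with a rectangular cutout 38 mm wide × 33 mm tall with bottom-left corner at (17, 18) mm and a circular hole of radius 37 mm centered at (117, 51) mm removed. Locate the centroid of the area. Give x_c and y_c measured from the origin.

x_c = 93.47 mm, y_c = 51.13 mm

plate: A = 190 × 100 = 19000.00, centroid at (95.00, 50.00).
hole 1: A = −(38 × 33) = -1254.00, centroid at (36.00, 34.50).
hole 2: A = −π·37² = -4300.84, centroid at (117.00, 51.00).
ΣA = 13445.16 mm²
ΣAx_c = (19000.00)(95.00) + (-1254.00)(36.00) + (-4300.84)(117.00) = 1256657.68 mm³
ΣAy_c = (19000.00)(50.00) + (-1254.00)(34.50) + (-4300.84)(51.00) = 687394.14 mm³
x_c = 1256657.68 / 13445.16 = 93.47 mm
y_c = 687394.14 / 13445.16 = 51.13 mm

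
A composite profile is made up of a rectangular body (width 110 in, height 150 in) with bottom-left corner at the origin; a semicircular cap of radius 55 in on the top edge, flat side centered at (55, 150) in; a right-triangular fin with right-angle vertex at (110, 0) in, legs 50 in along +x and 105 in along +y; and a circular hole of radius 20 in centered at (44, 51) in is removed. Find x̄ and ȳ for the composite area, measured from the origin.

rectangular body: A = 110 × 150 = 16500.00, centroid at (55.00, 75.00).
semicircular top: A = ½π·55² = 4751.66, centroid at (55.00, 173.34).
triangular fin: A = ½·50·105 = 2625.00, centroid at (126.67, 35.00).
hole: A = −π·20² = -1256.64, centroid at (44.00, 51.00).
ΣA = 22620.02 in², ΣAx̄ = 1446049.21 in³, ΣAȳ = 2088952.01 in³.
x̄ = 1446049.21/22620.02 = 63.93 in; ȳ = 2088952.01/22620.02 = 92.35 in.

x̄ = 63.93 in, ȳ = 92.35 in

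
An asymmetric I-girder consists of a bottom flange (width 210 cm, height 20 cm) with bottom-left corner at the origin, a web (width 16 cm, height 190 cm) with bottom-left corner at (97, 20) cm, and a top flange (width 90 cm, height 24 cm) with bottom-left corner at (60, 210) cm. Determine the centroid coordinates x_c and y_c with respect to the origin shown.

x_c = 105.00 cm, y_c = 92.67 cm

Part | A | x̄ᵢ | ȳᵢ | A·x̄ᵢ | A·ȳᵢ
bottom flange | 4200.00 | 105.00 | 10.00 | 441000.00 | 42000.00
web | 3040.00 | 105.00 | 115.00 | 319200.00 | 349600.00
top flange | 2160.00 | 105.00 | 222.00 | 226800.00 | 479520.00
Σ | 9400.00 |  |  | 987000.00 | 871120.00
x_c = 987000.00 / 9400.00 = 105.00 cm
y_c = 871120.00 / 9400.00 = 92.67 cm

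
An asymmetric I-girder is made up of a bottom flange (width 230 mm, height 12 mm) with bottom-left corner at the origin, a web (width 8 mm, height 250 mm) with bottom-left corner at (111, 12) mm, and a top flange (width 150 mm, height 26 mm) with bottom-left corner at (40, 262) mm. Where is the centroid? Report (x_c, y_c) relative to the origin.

x_c = 115.00 mm, y_c = 157.40 mm

Part | A | x̄ᵢ | ȳᵢ | A·x̄ᵢ | A·ȳᵢ
bottom flange | 2760.00 | 115.00 | 6.00 | 317400.00 | 16560.00
web | 2000.00 | 115.00 | 137.00 | 230000.00 | 274000.00
top flange | 3900.00 | 115.00 | 275.00 | 448500.00 | 1072500.00
Σ | 8660.00 |  |  | 995900.00 | 1363060.00
x_c = 995900.00 / 8660.00 = 115.00 mm
y_c = 1363060.00 / 8660.00 = 157.40 mm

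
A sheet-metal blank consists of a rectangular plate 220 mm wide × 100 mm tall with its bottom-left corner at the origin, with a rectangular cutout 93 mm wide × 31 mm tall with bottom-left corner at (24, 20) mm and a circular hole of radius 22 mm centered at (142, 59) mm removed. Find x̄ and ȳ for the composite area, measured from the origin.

x̄ = 113.71 mm, ȳ = 51.60 mm

plate: A = 220 × 100 = 22000.00, centroid at (110.00, 50.00).
hole 1: A = −(93 × 31) = -2883.00, centroid at (70.50, 35.50).
hole 2: A = −π·22² = -1520.53, centroid at (142.00, 59.00).
ΣA = 17596.47 mm²
ΣAx̄ = (22000.00)(110.00) + (-2883.00)(70.50) + (-1520.53)(142.00) = 2000833.12 mm³
ΣAȳ = (22000.00)(50.00) + (-2883.00)(35.50) + (-1520.53)(59.00) = 907942.18 mm³
x̄ = 2000833.12 / 17596.47 = 113.71 mm
ȳ = 907942.18 / 17596.47 = 51.60 mm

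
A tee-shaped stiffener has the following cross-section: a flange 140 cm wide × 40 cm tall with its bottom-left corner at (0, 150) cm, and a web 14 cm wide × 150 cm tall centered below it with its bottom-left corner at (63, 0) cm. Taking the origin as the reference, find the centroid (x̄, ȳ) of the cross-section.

web: A = 14 × 150 = 2100.00, centroid at (70.00, 75.00).
flange: A = 140 × 40 = 5600.00, centroid at (70.00, 170.00).
ΣA = 7700.00 cm², ΣAx̄ = 539000.00 cm³, ΣAȳ = 1109500.00 cm³.
x̄ = 539000.00/7700.00 = 70.00 cm; ȳ = 1109500.00/7700.00 = 144.09 cm.

x̄ = 70.00 cm, ȳ = 144.09 cm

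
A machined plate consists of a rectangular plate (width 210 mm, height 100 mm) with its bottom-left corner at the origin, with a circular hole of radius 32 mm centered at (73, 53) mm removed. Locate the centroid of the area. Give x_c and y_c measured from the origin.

plate: A = 210 × 100 = 21000.00, centroid at (105.00, 50.00).
hole: A = −π·32² = -3216.99, centroid at (73.00, 53.00).
ΣA = 17783.01 mm², ΣAx_c = 1970159.67 mm³, ΣAy_c = 879499.48 mm³.
x_c = 1970159.67/17783.01 = 110.79 mm; y_c = 879499.48/17783.01 = 49.46 mm.

x_c = 110.79 mm, y_c = 49.46 mm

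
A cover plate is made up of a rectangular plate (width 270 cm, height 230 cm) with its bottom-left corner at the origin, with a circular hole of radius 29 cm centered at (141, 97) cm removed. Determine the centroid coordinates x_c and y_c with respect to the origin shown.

x_c = 134.73 cm, y_c = 115.80 cm

plate: A = 270 × 230 = 62100.00, centroid at (135.00, 115.00).
hole: A = −π·29² = -2642.08, centroid at (141.00, 97.00).
ΣA = 59457.92 cm²
ΣAx_c = (62100.00)(135.00) + (-2642.08)(141.00) = 8010966.80 cm³
ΣAy_c = (62100.00)(115.00) + (-2642.08)(97.00) = 6885218.30 cm³
x_c = 8010966.80 / 59457.92 = 134.73 cm
y_c = 6885218.30 / 59457.92 = 115.80 cm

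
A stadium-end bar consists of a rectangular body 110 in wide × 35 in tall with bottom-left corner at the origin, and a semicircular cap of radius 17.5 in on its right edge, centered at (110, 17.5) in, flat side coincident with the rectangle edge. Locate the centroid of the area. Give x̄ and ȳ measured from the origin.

x̄ = 61.93 in, ȳ = 17.50 in

rectangular body: A = 110 × 35 = 3850.00, centroid at (55.00, 17.50).
semicircular end: A = ½π·17.5² = 481.06, centroid at (117.43, 17.50).
ΣA = 4331.06 in²
ΣAx̄ = (3850.00)(55.00) + (481.06)(117.43) = 268239.12 in³
ΣAȳ = (3850.00)(17.50) + (481.06)(17.50) = 75793.49 in³
x̄ = 268239.12 / 4331.06 = 61.93 in
ȳ = 75793.49 / 4331.06 = 17.50 in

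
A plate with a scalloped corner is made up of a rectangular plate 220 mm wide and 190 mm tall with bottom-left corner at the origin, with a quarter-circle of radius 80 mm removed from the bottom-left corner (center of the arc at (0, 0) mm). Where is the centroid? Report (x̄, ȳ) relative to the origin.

plate: A = 220 × 190 = 41800.00, centroid at (110.00, 95.00).
removed quarter-circle: A = −¼π·80² = -5026.55, centroid at (33.95, 33.95).
ΣA = 36773.45 mm², ΣAx̄ = 4427333.33 mm³, ΣAȳ = 3800333.33 mm³.
x̄ = 4427333.33/36773.45 = 120.39 mm; ȳ = 3800333.33/36773.45 = 103.34 mm.

x̄ = 120.39 mm, ȳ = 103.34 mm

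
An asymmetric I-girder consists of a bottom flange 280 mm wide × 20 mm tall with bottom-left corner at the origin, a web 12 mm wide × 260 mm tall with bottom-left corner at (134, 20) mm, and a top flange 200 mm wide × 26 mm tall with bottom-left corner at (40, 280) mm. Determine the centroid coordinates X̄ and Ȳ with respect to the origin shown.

X̄ = 140.00 mm, Ȳ = 147.10 mm

Part | A | x̄ᵢ | ȳᵢ | A·x̄ᵢ | A·ȳᵢ
bottom flange | 5600.00 | 140.00 | 10.00 | 784000.00 | 56000.00
web | 3120.00 | 140.00 | 150.00 | 436800.00 | 468000.00
top flange | 5200.00 | 140.00 | 293.00 | 728000.00 | 1523600.00
Σ | 13920.00 |  |  | 1948800.00 | 2047600.00
X̄ = 1948800.00 / 13920.00 = 140.00 mm
Ȳ = 2047600.00 / 13920.00 = 147.10 mm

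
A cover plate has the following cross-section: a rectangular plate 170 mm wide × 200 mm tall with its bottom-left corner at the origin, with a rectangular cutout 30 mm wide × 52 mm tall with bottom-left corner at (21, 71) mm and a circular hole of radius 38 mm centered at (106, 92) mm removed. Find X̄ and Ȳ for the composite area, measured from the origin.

X̄ = 84.33 mm, Ȳ = 101.47 mm

Part | A | x̄ᵢ | ȳᵢ | A·x̄ᵢ | A·ȳᵢ
plate | 34000.00 | 85.00 | 100.00 | 2890000.00 | 3400000.00
hole 1 | -1560.00 | 36.00 | 97.00 | -56160.00 | -151320.00
hole 2 | -4536.46 | 106.00 | 92.00 | -480864.74 | -417354.30
Σ | 27903.54 |  |  | 2352975.26 | 2831325.70
X̄ = 2352975.26 / 27903.54 = 84.33 mm
Ȳ = 2831325.70 / 27903.54 = 101.47 mm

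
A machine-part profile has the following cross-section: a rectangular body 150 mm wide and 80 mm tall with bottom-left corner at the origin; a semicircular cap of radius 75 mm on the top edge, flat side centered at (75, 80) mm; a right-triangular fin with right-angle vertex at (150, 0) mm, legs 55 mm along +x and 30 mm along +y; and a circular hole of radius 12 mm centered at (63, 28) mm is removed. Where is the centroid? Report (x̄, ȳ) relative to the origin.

x̄ = 78.89 mm, ȳ = 69.01 mm

Part | A | x̄ᵢ | ȳᵢ | A·x̄ᵢ | A·ȳᵢ
rectangular body | 12000.00 | 75.00 | 40.00 | 900000.00 | 480000.00
semicircular top | 8835.73 | 75.00 | 111.83 | 662679.70 | 988108.35
triangular fin | 825.00 | 168.33 | 10.00 | 138875.00 | 8250.00
hole | -452.39 | 63.00 | 28.00 | -28500.53 | -12666.90
Σ | 21208.34 |  |  | 1673054.17 | 1463691.45
x̄ = 1673054.17 / 21208.34 = 78.89 mm
ȳ = 1463691.45 / 21208.34 = 69.01 mm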